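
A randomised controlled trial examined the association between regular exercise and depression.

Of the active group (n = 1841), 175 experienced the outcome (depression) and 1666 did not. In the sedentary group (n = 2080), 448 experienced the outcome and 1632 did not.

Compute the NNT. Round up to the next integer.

Risk in treated group = 175/1841 = 0.09506; risk in control = 448/2080 = 0.21538.
Absolute risk reduction = 0.21538 − 0.09506 = 0.12033
NNT = 1 / ARR = 1 / 0.12033 = 8.311 → round up → 9

9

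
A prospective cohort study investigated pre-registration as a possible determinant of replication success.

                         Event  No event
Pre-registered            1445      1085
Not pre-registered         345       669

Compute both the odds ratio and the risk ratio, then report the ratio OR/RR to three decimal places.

1.538

Cells: a = 1445, b = 1085, c = 345, d = 669.
OR = (1445·669)/(1085·345) = 966705/374325 = 2.58253
Risk in exposed = 1445/2530 = 0.57115; risk in unexposed = 345/1014 = 0.34024; RR = 1.67867
OR/RR = 2.58253 / 1.67867 = 1.53843
The outcome is not rare, so the OR lies further from 1 than the RR.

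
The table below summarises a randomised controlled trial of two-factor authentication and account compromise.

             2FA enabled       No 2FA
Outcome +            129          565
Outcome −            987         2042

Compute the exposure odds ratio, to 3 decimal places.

0.472

Reading the table with exposure as columns: a = 129 (2FA enabled, case), b = 987 (2FA enabled, non-case), c = 565 (No 2FA, case), d = 2042.
OR = (a·d)/(b·c) = (129 × 2042) / (987 × 565) = 263418 / 557655 = 0.47237
Exposure is associated with lower odds of account compromise (OR = 0.47 < 1).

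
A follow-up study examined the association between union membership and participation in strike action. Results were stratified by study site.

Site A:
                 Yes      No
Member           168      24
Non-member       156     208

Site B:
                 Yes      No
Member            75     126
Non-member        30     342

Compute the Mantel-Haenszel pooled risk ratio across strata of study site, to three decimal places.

2.464

RR_MH = Σ(aᵢ·n₀ᵢ/nᵢ) / Σ(cᵢ·n₁ᵢ/nᵢ), with n₁ᵢ = aᵢ+bᵢ (exposed), n₀ᵢ = cᵢ+dᵢ (unexposed), nᵢ = n₁ᵢ+n₀ᵢ.
Stratum 1 (Site A): n₁ = 192, n₀ = 364, n = 556; a·n₀/n = 168·364/556 = 109.9856; c·n₁/n = 156·192/556 = 53.8705
Stratum 2 (Site B): n₁ = 201, n₀ = 372, n = 573; a·n₀/n = 75·372/573 = 48.6911; c·n₁/n = 30·201/573 = 10.5236
RR_MH = (109.9856 + 48.6911) / (53.8705 + 10.5236) = 158.6767 / 64.3941 = 2.46415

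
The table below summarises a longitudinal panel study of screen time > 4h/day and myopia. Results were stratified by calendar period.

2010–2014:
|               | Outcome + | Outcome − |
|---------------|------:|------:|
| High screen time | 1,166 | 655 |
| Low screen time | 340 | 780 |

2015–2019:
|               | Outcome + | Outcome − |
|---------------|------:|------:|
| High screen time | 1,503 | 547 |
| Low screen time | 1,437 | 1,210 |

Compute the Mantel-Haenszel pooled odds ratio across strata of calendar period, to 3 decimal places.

OR_MH = Σ(aᵢdᵢ/nᵢ) / Σ(bᵢcᵢ/nᵢ), where nᵢ is the stratum total.
Stratum 1 (2010–2014): n = 2941; a·d/n = 1166·780/2941 = 309.2418; b·c/n = 655·340/2941 = 75.7225
Stratum 2 (2015–2019): n = 4697; a·d/n = 1503·1210/4697 = 387.1897; b·c/n = 547·1437/4697 = 167.3492
OR_MH = (309.2418 + 387.1897) / (75.7225 + 167.3492) = 696.4315 / 243.0717 = 2.86513

2.865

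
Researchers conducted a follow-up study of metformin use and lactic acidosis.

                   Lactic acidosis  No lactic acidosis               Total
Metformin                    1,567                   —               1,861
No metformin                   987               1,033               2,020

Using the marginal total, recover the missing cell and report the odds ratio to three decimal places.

The missing cell is in the exposed row: 1861 − 1567 = 294.
So a = 1567, b = 294, c = 987, d = 1033.
OR = (a·d)/(b·c) = (1567 × 1033) / (294 × 987) = 1618711 / 290178 = 5.57834

5.578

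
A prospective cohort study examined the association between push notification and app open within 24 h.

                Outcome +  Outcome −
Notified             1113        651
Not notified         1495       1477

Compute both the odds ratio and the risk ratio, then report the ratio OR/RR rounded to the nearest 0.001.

Cells: a = 1113, b = 651, c = 1495, d = 1477.
OR = (1113·1477)/(651·1495) = 1643901/973245 = 1.68909
Risk in exposed = 1113/1764 = 0.63095; risk in unexposed = 1495/2972 = 0.50303; RR = 1.25431
OR/RR = 1.68909 / 1.25431 = 1.34663
The outcome is not rare, so the OR lies further from 1 than the RR.

1.347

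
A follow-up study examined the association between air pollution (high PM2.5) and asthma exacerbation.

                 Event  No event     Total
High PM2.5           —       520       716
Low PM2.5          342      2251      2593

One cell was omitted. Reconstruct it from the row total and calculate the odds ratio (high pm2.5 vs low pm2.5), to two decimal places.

The missing cell is in the exposed row: 716 − 520 = 196.
So a = 196, b = 520, c = 342, d = 2251.
OR = (a·d)/(b·c) = (196 × 2251) / (520 × 342) = 441196 / 177840 = 2.48086

2.48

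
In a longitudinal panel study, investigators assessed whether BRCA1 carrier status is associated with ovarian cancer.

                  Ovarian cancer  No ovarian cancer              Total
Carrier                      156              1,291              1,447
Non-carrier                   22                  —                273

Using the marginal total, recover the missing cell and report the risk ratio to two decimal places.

1.34

The missing cell is in the unexposed row: 273 − 22 = 251.
So a = 156, b = 1291, c = 22, d = 251.
RR = [a/(a+b)] / [c/(c+d)] = (156/1447) / (22/273) = 0.10781/0.08059 = 1.33781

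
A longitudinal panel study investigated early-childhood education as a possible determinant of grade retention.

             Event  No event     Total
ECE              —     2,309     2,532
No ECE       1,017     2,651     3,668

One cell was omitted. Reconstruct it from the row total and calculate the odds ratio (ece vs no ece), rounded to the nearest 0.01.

The missing cell is in the exposed row: 2532 − 2309 = 223.
So a = 223, b = 2309, c = 1017, d = 2651.
OR = (a·d)/(b·c) = (223 × 2651) / (2309 × 1017) = 591173 / 2348253 = 0.25175

0.25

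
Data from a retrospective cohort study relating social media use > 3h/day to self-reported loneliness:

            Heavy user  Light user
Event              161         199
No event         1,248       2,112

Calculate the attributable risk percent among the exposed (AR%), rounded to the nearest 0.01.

Reading the table with exposure as columns: a = 161 (Heavy user, case), b = 1248 (Heavy user, non-case), c = 199 (Light user, case), d = 2112.
Risk in exposed = 161/1409 = 0.11427; risk in unexposed = 199/2311 = 0.08611.
RR = 0.11427/0.08611 = 1.32697
AR% = (RR − 1)/RR × 100 = (1.32697 − 1)/1.32697 × 100 = 24.6405%

24.64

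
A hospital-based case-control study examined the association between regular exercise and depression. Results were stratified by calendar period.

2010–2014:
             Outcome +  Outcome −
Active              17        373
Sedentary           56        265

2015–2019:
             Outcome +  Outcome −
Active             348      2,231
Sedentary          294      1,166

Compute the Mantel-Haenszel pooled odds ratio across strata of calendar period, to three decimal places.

OR_MH = Σ(aᵢdᵢ/nᵢ) / Σ(bᵢcᵢ/nᵢ), where nᵢ is the stratum total.
Stratum 1 (2010–2014): n = 711; a·d/n = 17·265/711 = 6.3361; b·c/n = 373·56/711 = 29.3783
Stratum 2 (2015–2019): n = 4039; a·d/n = 348·1166/4039 = 100.4625; b·c/n = 2231·294/4039 = 162.3951
OR_MH = (6.3361 + 100.4625) / (29.3783 + 162.3951) = 106.7986 / 191.7735 = 0.55690

0.557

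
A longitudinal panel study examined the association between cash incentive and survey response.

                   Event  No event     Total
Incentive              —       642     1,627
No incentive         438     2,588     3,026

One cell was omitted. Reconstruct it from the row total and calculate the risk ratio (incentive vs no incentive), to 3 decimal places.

4.183

The missing cell is in the exposed row: 1627 − 642 = 985.
So a = 985, b = 642, c = 438, d = 2588.
RR = [a/(a+b)] / [c/(c+d)] = (985/1627) / (438/3026) = 0.60541/0.14475 = 4.18257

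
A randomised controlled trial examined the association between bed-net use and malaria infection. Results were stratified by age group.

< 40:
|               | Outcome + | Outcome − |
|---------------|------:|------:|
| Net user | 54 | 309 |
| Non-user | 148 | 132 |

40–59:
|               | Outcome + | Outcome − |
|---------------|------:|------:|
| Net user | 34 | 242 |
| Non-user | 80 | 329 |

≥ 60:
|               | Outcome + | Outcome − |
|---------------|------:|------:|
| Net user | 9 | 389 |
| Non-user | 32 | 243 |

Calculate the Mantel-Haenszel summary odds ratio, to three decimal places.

OR_MH = Σ(aᵢdᵢ/nᵢ) / Σ(bᵢcᵢ/nᵢ), where nᵢ is the stratum total.
Stratum 1 (< 40): n = 643; a·d/n = 54·132/643 = 11.0855; b·c/n = 309·148/643 = 71.1229
Stratum 2 (40–59): n = 685; a·d/n = 34·329/685 = 16.3299; b·c/n = 242·80/685 = 28.2628
Stratum 3 (≥ 60): n = 673; a·d/n = 9·243/673 = 3.2496; b·c/n = 389·32/673 = 18.4963
OR_MH = (11.0855 + 16.3299 + 3.2496) / (71.1229 + 28.2628 + 18.4963) = 30.6651 / 117.8819 = 0.26013

0.260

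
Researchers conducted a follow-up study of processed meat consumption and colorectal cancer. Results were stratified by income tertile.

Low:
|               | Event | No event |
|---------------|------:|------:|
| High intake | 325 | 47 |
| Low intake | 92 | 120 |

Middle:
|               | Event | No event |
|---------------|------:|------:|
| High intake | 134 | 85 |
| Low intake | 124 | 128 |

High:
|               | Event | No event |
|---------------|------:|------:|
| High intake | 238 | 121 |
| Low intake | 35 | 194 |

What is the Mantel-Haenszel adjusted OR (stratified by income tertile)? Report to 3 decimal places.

4.913

OR_MH = Σ(aᵢdᵢ/nᵢ) / Σ(bᵢcᵢ/nᵢ), where nᵢ is the stratum total.
Stratum 1 (Low): n = 584; a·d/n = 325·120/584 = 66.7808; b·c/n = 47·92/584 = 7.4041
Stratum 2 (Middle): n = 471; a·d/n = 134·128/471 = 36.4161; b·c/n = 85·124/471 = 22.3779
Stratum 3 (High): n = 588; a·d/n = 238·194/588 = 78.5238; b·c/n = 121·35/588 = 7.2024
OR_MH = (66.7808 + 36.4161 + 78.5238) / (7.4041 + 22.3779 + 7.2024) = 181.7208 / 36.9844 = 4.91344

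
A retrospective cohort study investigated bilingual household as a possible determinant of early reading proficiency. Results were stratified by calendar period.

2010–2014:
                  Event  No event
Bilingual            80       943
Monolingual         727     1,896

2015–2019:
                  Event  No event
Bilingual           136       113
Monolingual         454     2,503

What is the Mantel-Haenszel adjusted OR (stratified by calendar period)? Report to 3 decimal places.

OR_MH = Σ(aᵢdᵢ/nᵢ) / Σ(bᵢcᵢ/nᵢ), where nᵢ is the stratum total.
Stratum 1 (2010–2014): n = 3646; a·d/n = 80·1896/3646 = 41.6018; b·c/n = 943·727/3646 = 188.0310
Stratum 2 (2015–2019): n = 3206; a·d/n = 136·2503/3206 = 106.1784; b·c/n = 113·454/3206 = 16.0019
OR_MH = (41.6018 + 106.1784) / (188.0310 + 16.0019) = 147.7802 / 204.0329 = 0.72430

0.724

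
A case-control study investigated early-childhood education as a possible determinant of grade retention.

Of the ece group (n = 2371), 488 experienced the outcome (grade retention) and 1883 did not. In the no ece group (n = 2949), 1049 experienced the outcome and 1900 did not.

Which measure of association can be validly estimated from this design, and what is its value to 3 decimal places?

0.469

From the description: a = 488, b = 1883, c = 1049, d = 1900.
This is a case-control study: participants were sampled on outcome status, so risks in the source population cannot be estimated directly — relative risk is not valid here. The odds ratio is the appropriate measure.
OR = (a·d)/(b·c) = (488 × 1900) / (1883 × 1049) = 927200 / 1975267 = 0.46940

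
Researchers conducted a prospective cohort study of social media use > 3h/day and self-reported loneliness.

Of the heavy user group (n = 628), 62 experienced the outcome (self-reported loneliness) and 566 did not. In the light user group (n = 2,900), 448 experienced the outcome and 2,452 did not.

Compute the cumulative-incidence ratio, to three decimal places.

From the description: a = 62, b = 566, c = 448, d = 2452.
Risk in exposed = 62/628 = 0.09873; risk in unexposed = 448/2900 = 0.15448.
RR = 0.09873 / 0.15448 = 0.63908
The risk is 36% lower among the exposed than among the unexposed.

0.639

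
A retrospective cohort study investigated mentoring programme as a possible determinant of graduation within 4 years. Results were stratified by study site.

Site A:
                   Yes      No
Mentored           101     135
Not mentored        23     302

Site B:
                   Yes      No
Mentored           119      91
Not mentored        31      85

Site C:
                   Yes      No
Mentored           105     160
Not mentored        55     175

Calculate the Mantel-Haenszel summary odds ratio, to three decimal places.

OR_MH = Σ(aᵢdᵢ/nᵢ) / Σ(bᵢcᵢ/nᵢ), where nᵢ is the stratum total.
Stratum 1 (Site A): n = 561; a·d/n = 101·302/561 = 54.3708; b·c/n = 135·23/561 = 5.5348
Stratum 2 (Site B): n = 326; a·d/n = 119·85/326 = 31.0276; b·c/n = 91·31/326 = 8.6534
Stratum 3 (Site C): n = 495; a·d/n = 105·175/495 = 37.1212; b·c/n = 160·55/495 = 17.7778
OR_MH = (54.3708 + 31.0276 + 37.1212) / (5.5348 + 8.6534 + 17.7778) = 122.5196 / 31.9659 = 3.83282

3.833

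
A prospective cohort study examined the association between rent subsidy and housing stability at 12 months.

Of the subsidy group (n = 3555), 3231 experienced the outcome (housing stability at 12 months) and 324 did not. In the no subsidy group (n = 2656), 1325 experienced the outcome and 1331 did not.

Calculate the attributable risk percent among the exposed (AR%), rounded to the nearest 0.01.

From the description: a = 3231, b = 324, c = 1325, d = 1331.
Risk in exposed = 3231/3555 = 0.90886; risk in unexposed = 1325/2656 = 0.49887.
RR = 0.90886/0.49887 = 1.82184
AR% = (RR − 1)/RR × 100 = (1.82184 − 1)/1.82184 × 100 = 45.1104%

45.11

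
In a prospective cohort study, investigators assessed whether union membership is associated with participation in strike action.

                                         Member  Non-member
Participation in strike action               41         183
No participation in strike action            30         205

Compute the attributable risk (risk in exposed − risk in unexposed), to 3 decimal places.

Reading the table with exposure as columns: a = 41 (Member, case), b = 30 (Member, non-case), c = 183 (Non-member, case), d = 205.
Risk in exposed = 41/71 = 0.577465; risk in unexposed = 183/388 = 0.471649.
Risk difference = 0.577465 − 0.471649 = 0.105815

0.106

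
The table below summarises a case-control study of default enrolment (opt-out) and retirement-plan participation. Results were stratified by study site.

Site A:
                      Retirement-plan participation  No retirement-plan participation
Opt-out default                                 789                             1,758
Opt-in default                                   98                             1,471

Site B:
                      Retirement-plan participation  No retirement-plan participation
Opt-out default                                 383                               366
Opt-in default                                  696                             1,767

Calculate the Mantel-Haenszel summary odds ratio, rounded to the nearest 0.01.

4.07

OR_MH = Σ(aᵢdᵢ/nᵢ) / Σ(bᵢcᵢ/nᵢ), where nᵢ is the stratum total.
Stratum 1 (Site A): n = 4116; a·d/n = 789·1471/4116 = 281.9774; b·c/n = 1758·98/4116 = 41.8571
Stratum 2 (Site B): n = 3212; a·d/n = 383·1767/3212 = 210.6977; b·c/n = 366·696/3212 = 79.3076
OR_MH = (281.9774 + 210.6977) / (41.8571 + 79.3076) = 492.6751 / 121.1647 = 4.06616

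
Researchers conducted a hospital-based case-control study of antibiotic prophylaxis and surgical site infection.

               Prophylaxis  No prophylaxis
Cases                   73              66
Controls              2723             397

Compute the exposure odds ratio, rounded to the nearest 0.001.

0.161

Reading the table with exposure as columns: a = 73 (Prophylaxis, case), b = 2723 (Prophylaxis, non-case), c = 66 (No prophylaxis, case), d = 397.
OR = (a·d)/(b·c) = (73 × 397) / (2723 × 66) = 28981 / 179718 = 0.16126
Exposure is associated with lower odds of surgical site infection (OR = 0.16 < 1).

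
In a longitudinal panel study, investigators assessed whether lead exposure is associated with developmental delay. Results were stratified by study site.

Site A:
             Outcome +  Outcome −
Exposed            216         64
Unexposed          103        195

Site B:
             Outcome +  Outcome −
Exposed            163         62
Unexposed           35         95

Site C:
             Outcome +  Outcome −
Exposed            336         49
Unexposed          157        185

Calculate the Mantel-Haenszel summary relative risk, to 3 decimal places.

RR_MH = Σ(aᵢ·n₀ᵢ/nᵢ) / Σ(cᵢ·n₁ᵢ/nᵢ), with n₁ᵢ = aᵢ+bᵢ (exposed), n₀ᵢ = cᵢ+dᵢ (unexposed), nᵢ = n₁ᵢ+n₀ᵢ.
Stratum 1 (Site A): n₁ = 280, n₀ = 298, n = 578; a·n₀/n = 216·298/578 = 111.3633; c·n₁/n = 103·280/578 = 49.8962
Stratum 2 (Site B): n₁ = 225, n₀ = 130, n = 355; a·n₀/n = 163·130/355 = 59.6901; c·n₁/n = 35·225/355 = 22.1831
Stratum 3 (Site C): n₁ = 385, n₀ = 342, n = 727; a·n₀/n = 336·342/727 = 158.0633; c·n₁/n = 157·385/727 = 83.1431
RR_MH = (111.3633 + 59.6901 + 158.0633) / (49.8962 + 22.1831 + 83.1431) = 329.1167 / 155.2223 = 2.12029

2.120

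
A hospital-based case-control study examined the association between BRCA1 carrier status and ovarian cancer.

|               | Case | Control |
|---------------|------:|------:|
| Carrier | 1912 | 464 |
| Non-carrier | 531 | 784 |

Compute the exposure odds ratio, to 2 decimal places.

Cells: a = 1912, b = 464, c = 531, d = 784.
OR = (a·d)/(b·c) = (1912 × 784) / (464 × 531) = 1499008 / 246384 = 6.08403
The odds of ovarian cancer are about 6.08 times as high in the carrier group.

6.08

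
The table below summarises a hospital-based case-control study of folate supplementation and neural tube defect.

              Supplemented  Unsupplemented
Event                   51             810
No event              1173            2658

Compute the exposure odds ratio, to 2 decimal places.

0.14

Reading the table with exposure as columns: a = 51 (Supplemented, case), b = 1173 (Supplemented, non-case), c = 810 (Unsupplemented, case), d = 2658.
OR = (a·d)/(b·c) = (51 × 2658) / (1173 × 810) = 135558 / 950130 = 0.14267
Exposure is associated with lower odds of neural tube defect (OR = 0.14 < 1).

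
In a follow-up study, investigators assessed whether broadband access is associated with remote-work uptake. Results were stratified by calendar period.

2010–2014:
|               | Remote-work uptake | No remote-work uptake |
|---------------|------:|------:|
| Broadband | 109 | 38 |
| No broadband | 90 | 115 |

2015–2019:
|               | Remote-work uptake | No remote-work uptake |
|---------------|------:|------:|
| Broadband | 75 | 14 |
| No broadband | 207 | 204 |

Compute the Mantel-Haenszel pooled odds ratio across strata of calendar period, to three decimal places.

4.268

OR_MH = Σ(aᵢdᵢ/nᵢ) / Σ(bᵢcᵢ/nᵢ), where nᵢ is the stratum total.
Stratum 1 (2010–2014): n = 352; a·d/n = 109·115/352 = 35.6108; b·c/n = 38·90/352 = 9.7159
Stratum 2 (2015–2019): n = 500; a·d/n = 75·204/500 = 30.6000; b·c/n = 14·207/500 = 5.7960
OR_MH = (35.6108 + 30.6000) / (9.7159 + 5.7960) = 66.2108 / 15.5119 = 4.26838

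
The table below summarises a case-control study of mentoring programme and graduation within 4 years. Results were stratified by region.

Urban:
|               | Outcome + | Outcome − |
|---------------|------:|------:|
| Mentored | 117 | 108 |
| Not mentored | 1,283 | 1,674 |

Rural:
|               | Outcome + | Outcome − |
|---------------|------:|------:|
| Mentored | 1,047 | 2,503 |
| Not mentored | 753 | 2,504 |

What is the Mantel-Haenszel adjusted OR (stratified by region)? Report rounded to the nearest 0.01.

1.39

OR_MH = Σ(aᵢdᵢ/nᵢ) / Σ(bᵢcᵢ/nᵢ), where nᵢ is the stratum total.
Stratum 1 (Urban): n = 3182; a·d/n = 117·1674/3182 = 61.5519; b·c/n = 108·1283/3182 = 43.5462
Stratum 2 (Rural): n = 6807; a·d/n = 1047·2504/6807 = 385.1459; b·c/n = 2503·753/6807 = 276.8854
OR_MH = (61.5519 + 385.1459) / (43.5462 + 276.8854) = 446.6977 / 320.4316 = 1.39405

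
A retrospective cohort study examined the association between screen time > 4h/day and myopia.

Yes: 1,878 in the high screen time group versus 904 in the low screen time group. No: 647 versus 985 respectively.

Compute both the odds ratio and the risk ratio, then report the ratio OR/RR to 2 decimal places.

2.03

From the description: a = 1878, b = 647, c = 904, d = 985.
OR = (1878·985)/(647·904) = 1849830/584888 = 3.16271
Risk in exposed = 1878/2525 = 0.74376; risk in unexposed = 904/1889 = 0.47856; RR = 1.55417
OR/RR = 3.16271 / 1.55417 = 2.03499
The outcome is not rare, so the OR lies further from 1 than the RR.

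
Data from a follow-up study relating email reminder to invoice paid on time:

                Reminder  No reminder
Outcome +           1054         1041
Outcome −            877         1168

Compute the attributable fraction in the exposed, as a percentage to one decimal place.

13.7

Reading the table with exposure as columns: a = 1054 (Reminder, case), b = 877 (Reminder, non-case), c = 1041 (No reminder, case), d = 1168.
Risk in exposed = 1054/1931 = 0.54583; risk in unexposed = 1041/2209 = 0.47125.
RR = 0.54583/0.47125 = 1.15825
AR% = (RR − 1)/RR × 100 = (1.15825 − 1)/1.15825 × 100 = 13.6631%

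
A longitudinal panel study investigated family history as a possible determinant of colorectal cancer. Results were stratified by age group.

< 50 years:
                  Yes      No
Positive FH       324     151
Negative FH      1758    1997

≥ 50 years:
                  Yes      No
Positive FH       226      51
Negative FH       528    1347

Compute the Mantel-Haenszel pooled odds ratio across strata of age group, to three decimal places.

OR_MH = Σ(aᵢdᵢ/nᵢ) / Σ(bᵢcᵢ/nᵢ), where nᵢ is the stratum total.
Stratum 1 (< 50 years): n = 4230; a·d/n = 324·1997/4230 = 152.9617; b·c/n = 151·1758/4230 = 62.7560
Stratum 2 (≥ 50 years): n = 2152; a·d/n = 226·1347/2152 = 141.4600; b·c/n = 51·528/2152 = 12.5130
OR_MH = (152.9617 + 141.4600) / (62.7560 + 12.5130) = 294.4217 / 75.2690 = 3.91159

3.912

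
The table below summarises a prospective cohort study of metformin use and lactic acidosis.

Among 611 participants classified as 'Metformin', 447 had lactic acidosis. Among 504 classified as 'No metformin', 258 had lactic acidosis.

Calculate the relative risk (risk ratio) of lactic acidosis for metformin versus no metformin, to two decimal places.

1.43

From the description: a = 447, b = 164, c = 258, d = 246.
Risk in exposed = 447/611 = 0.73159; risk in unexposed = 258/504 = 0.51190.
RR = 0.73159 / 0.51190 = 1.42915
The risk among the exposed is 1.43 times that among the unexposed.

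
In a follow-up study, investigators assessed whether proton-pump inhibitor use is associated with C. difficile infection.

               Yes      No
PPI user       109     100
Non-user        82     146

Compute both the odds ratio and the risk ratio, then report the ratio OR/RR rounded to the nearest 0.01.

1.34

Cells: a = 109, b = 100, c = 82, d = 146.
OR = (109·146)/(100·82) = 15914/8200 = 1.94073
Risk in exposed = 109/209 = 0.52153; risk in unexposed = 82/228 = 0.35965; RR = 1.45011
OR/RR = 1.94073 / 1.45011 = 1.33833
The outcome is not rare, so the OR lies further from 1 than the RR.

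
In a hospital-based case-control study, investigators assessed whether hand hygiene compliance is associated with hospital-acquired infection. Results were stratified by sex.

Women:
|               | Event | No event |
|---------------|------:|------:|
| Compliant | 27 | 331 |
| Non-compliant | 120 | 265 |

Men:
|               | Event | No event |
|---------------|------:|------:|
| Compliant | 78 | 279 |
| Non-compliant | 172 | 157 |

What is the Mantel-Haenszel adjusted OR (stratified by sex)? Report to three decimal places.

OR_MH = Σ(aᵢdᵢ/nᵢ) / Σ(bᵢcᵢ/nᵢ), where nᵢ is the stratum total.
Stratum 1 (Women): n = 743; a·d/n = 27·265/743 = 9.6299; b·c/n = 331·120/743 = 53.4590
Stratum 2 (Men): n = 686; a·d/n = 78·157/686 = 17.8513; b·c/n = 279·172/686 = 69.9534
OR_MH = (9.6299 + 17.8513) / (53.4590 + 69.9534) = 27.4812 / 123.4123 = 0.22268

0.223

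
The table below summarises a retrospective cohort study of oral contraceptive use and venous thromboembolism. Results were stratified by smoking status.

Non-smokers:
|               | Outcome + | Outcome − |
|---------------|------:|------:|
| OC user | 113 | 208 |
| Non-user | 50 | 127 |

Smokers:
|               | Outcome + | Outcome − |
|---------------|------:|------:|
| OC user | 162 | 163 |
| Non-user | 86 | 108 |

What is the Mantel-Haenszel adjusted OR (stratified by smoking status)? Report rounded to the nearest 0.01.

1.31

OR_MH = Σ(aᵢdᵢ/nᵢ) / Σ(bᵢcᵢ/nᵢ), where nᵢ is the stratum total.
Stratum 1 (Non-smokers): n = 498; a·d/n = 113·127/498 = 28.8173; b·c/n = 208·50/498 = 20.8835
Stratum 2 (Smokers): n = 519; a·d/n = 162·108/519 = 33.7110; b·c/n = 163·86/519 = 27.0096
OR_MH = (28.8173 + 33.7110) / (20.8835 + 27.0096) = 62.5283 / 47.8932 = 1.30558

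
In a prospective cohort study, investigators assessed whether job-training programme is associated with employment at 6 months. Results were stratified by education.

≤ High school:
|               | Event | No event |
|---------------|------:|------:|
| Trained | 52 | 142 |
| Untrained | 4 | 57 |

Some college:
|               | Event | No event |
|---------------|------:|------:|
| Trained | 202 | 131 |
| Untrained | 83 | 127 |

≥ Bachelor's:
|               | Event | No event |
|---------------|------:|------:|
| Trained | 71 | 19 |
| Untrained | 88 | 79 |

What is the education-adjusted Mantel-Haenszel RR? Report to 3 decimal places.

1.613

RR_MH = Σ(aᵢ·n₀ᵢ/nᵢ) / Σ(cᵢ·n₁ᵢ/nᵢ), with n₁ᵢ = aᵢ+bᵢ (exposed), n₀ᵢ = cᵢ+dᵢ (unexposed), nᵢ = n₁ᵢ+n₀ᵢ.
Stratum 1 (≤ High school): n₁ = 194, n₀ = 61, n = 255; a·n₀/n = 52·61/255 = 12.4392; c·n₁/n = 4·194/255 = 3.0431
Stratum 2 (Some college): n₁ = 333, n₀ = 210, n = 543; a·n₀/n = 202·210/543 = 78.1215; c·n₁/n = 83·333/543 = 50.9006
Stratum 3 (≥ Bachelor's): n₁ = 90, n₀ = 167, n = 257; a·n₀/n = 71·167/257 = 46.1362; c·n₁/n = 88·90/257 = 30.8171
RR_MH = (12.4392 + 78.1215 + 46.1362) / (3.0431 + 50.9006 + 30.8171) = 136.6969 / 84.7608 = 1.61274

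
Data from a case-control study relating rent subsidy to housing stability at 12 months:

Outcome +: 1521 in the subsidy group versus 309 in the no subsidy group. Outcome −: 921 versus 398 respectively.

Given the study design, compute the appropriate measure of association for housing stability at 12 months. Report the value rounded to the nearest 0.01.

From the description: a = 1521, b = 921, c = 309, d = 398.
This is a case-control study: participants were sampled on outcome status, so risks in the source population cannot be estimated directly — relative risk is not valid here. The odds ratio is the appropriate measure.
OR = (a·d)/(b·c) = (1521 × 398) / (921 × 309) = 605358 / 284589 = 2.12713

2.13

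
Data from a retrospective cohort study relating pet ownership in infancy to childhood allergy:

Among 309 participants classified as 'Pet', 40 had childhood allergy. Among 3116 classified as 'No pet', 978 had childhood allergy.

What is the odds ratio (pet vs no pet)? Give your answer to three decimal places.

From the description: a = 40, b = 269, c = 978, d = 2138.
OR = (a·d)/(b·c) = (40 × 2138) / (269 × 978) = 85520 / 263082 = 0.32507
Exposure is associated with lower odds of childhood allergy (OR = 0.33 < 1).

0.325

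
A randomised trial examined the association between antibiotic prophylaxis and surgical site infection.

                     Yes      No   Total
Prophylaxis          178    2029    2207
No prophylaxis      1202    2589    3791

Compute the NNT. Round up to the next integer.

Risk in treated group = 178/2207 = 0.08065; risk in control = 1202/3791 = 0.31707.
Absolute risk reduction = 0.31707 − 0.08065 = 0.23641
NNT = 1 / ARR = 1 / 0.23641 = 4.230 → round up → 5

5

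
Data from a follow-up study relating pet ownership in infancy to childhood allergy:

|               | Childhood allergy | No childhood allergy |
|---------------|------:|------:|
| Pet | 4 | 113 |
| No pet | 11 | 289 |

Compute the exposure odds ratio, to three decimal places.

0.930

Cells: a = 4, b = 113, c = 11, d = 289.
OR = (a·d)/(b·c) = (4 × 289) / (113 × 11) = 1156 / 1243 = 0.93001
Exposure is associated with lower odds of childhood allergy (OR = 0.93 < 1).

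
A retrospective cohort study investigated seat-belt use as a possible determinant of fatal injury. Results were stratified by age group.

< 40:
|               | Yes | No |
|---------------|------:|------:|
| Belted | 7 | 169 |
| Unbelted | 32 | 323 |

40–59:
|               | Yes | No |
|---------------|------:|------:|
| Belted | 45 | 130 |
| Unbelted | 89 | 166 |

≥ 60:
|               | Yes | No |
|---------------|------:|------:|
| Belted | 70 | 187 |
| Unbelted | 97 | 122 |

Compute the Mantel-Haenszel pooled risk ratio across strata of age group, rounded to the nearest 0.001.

RR_MH = Σ(aᵢ·n₀ᵢ/nᵢ) / Σ(cᵢ·n₁ᵢ/nᵢ), with n₁ᵢ = aᵢ+bᵢ (exposed), n₀ᵢ = cᵢ+dᵢ (unexposed), nᵢ = n₁ᵢ+n₀ᵢ.
Stratum 1 (< 40): n₁ = 176, n₀ = 355, n = 531; a·n₀/n = 7·355/531 = 4.6798; c·n₁/n = 32·176/531 = 10.6064
Stratum 2 (40–59): n₁ = 175, n₀ = 255, n = 430; a·n₀/n = 45·255/430 = 26.6860; c·n₁/n = 89·175/430 = 36.2209
Stratum 3 (≥ 60): n₁ = 257, n₀ = 219, n = 476; a·n₀/n = 70·219/476 = 32.2059; c·n₁/n = 97·257/476 = 52.3718
RR_MH = (4.6798 + 26.6860 + 32.2059) / (10.6064 + 36.2209 + 52.3718) = 63.5718 / 99.1992 = 0.64085

0.641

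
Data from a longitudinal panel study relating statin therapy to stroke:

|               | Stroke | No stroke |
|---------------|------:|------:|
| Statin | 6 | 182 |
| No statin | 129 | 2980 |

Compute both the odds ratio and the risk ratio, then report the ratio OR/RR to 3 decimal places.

Cells: a = 6, b = 182, c = 129, d = 2980.
OR = (6·2980)/(182·129) = 17880/23478 = 0.76156
Risk in exposed = 6/188 = 0.03191; risk in unexposed = 129/3109 = 0.04149; RR = 0.76917
OR/RR = 0.76156 / 0.76917 = 0.99011
The outcome is rare in both groups, so OR ≈ RR (ratio near 1).

0.990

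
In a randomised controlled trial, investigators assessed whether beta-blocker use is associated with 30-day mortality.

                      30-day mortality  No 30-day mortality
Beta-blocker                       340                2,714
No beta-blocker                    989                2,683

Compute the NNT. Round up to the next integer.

7

Risk in treated group = 340/3054 = 0.11133; risk in control = 989/3672 = 0.26934.
Absolute risk reduction = 0.26934 − 0.11133 = 0.15801
NNT = 1 / ARR = 1 / 0.15801 = 6.329 → round up → 7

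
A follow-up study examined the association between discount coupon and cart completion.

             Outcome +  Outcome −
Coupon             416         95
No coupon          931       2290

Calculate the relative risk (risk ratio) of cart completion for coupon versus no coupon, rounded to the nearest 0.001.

2.817

Cells: a = 416, b = 95, c = 931, d = 2290.
Risk in exposed = 416/511 = 0.81409; risk in unexposed = 931/3221 = 0.28904.
RR = 0.81409 / 0.28904 = 2.81652
The risk among the exposed is 2.82 times that among the unexposed.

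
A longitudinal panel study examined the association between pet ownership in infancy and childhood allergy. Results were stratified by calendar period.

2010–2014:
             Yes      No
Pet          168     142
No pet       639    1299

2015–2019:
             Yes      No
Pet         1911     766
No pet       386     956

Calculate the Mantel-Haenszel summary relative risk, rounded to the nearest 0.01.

2.27

RR_MH = Σ(aᵢ·n₀ᵢ/nᵢ) / Σ(cᵢ·n₁ᵢ/nᵢ), with n₁ᵢ = aᵢ+bᵢ (exposed), n₀ᵢ = cᵢ+dᵢ (unexposed), nᵢ = n₁ᵢ+n₀ᵢ.
Stratum 1 (2010–2014): n₁ = 310, n₀ = 1938, n = 2248; a·n₀/n = 168·1938/2248 = 144.8327; c·n₁/n = 639·310/2248 = 88.1183
Stratum 2 (2015–2019): n₁ = 2677, n₀ = 1342, n = 4019; a·n₀/n = 1911·1342/4019 = 638.1095; c·n₁/n = 386·2677/4019 = 257.1092
RR_MH = (144.8327 + 638.1095) / (88.1183 + 257.1092) = 782.9422 / 345.2276 = 2.26790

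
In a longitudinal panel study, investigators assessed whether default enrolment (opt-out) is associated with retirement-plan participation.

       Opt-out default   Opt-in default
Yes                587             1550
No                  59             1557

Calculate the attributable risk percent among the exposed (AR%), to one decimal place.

45.1

Reading the table with exposure as columns: a = 587 (Opt-out default, case), b = 59 (Opt-out default, non-case), c = 1550 (Opt-in default, case), d = 1557.
Risk in exposed = 587/646 = 0.90867; risk in unexposed = 1550/3107 = 0.49887.
RR = 0.90867/0.49887 = 1.82144
AR% = (RR − 1)/RR × 100 = (1.82144 − 1)/1.82144 × 100 = 45.0984%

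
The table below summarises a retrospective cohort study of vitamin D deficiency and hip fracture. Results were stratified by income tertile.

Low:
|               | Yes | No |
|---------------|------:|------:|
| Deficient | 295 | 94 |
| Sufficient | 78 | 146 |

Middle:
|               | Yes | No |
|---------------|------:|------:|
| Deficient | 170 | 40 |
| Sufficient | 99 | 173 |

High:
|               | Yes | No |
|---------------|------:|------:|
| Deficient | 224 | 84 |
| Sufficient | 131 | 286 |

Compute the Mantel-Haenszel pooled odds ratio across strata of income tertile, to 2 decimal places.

6.21

OR_MH = Σ(aᵢdᵢ/nᵢ) / Σ(bᵢcᵢ/nᵢ), where nᵢ is the stratum total.
Stratum 1 (Low): n = 613; a·d/n = 295·146/613 = 70.2610; b·c/n = 94·78/613 = 11.9608
Stratum 2 (Middle): n = 482; a·d/n = 170·173/482 = 61.0166; b·c/n = 40·99/482 = 8.2158
Stratum 3 (High): n = 725; a·d/n = 224·286/725 = 88.3641; b·c/n = 84·131/725 = 15.1779
OR_MH = (70.2610 + 61.0166 + 88.3641) / (11.9608 + 8.2158 + 15.1779) = 219.6417 / 35.3545 = 6.21255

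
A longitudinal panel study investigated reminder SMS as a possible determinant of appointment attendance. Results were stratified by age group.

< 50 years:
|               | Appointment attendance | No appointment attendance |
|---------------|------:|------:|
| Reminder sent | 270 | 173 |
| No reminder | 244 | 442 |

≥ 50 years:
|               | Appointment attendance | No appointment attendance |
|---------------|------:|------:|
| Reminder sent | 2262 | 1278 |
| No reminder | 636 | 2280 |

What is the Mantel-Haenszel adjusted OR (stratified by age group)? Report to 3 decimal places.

5.540

OR_MH = Σ(aᵢdᵢ/nᵢ) / Σ(bᵢcᵢ/nᵢ), where nᵢ is the stratum total.
Stratum 1 (< 50 years): n = 1129; a·d/n = 270·442/1129 = 105.7042; b·c/n = 173·244/1129 = 37.3888
Stratum 2 (≥ 50 years): n = 6456; a·d/n = 2262·2280/6456 = 798.8476; b·c/n = 1278·636/6456 = 125.8996
OR_MH = (105.7042 + 798.8476) / (37.3888 + 125.8996) = 904.5517 / 163.2885 = 5.53959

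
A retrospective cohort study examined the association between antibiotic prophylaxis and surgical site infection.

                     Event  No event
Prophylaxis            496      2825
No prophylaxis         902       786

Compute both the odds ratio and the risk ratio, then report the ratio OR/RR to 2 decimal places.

0.55

Cells: a = 496, b = 2825, c = 902, d = 786.
OR = (496·786)/(2825·902) = 389856/2548150 = 0.15300
Risk in exposed = 496/3321 = 0.14935; risk in unexposed = 902/1688 = 0.53436; RR = 0.27950
OR/RR = 0.15300 / 0.27950 = 0.54739
The outcome is not rare, so the OR lies further from 1 than the RR.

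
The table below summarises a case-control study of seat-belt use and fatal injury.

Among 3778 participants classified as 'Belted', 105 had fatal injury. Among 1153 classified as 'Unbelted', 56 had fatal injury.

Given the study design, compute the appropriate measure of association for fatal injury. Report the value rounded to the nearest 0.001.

From the description: a = 105, b = 3673, c = 56, d = 1097.
This is a case-control study: participants were sampled on outcome status, so risks in the source population cannot be estimated directly — relative risk is not valid here. The odds ratio is the appropriate measure.
OR = (a·d)/(b·c) = (105 × 1097) / (3673 × 56) = 115185 / 205688 = 0.56000

0.560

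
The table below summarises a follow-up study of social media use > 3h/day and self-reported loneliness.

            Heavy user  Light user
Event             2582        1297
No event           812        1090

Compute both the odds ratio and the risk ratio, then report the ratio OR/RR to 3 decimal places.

Reading the table with exposure as columns: a = 2582 (Heavy user, case), b = 812 (Heavy user, non-case), c = 1297 (Light user, case), d = 1090.
OR = (2582·1090)/(812·1297) = 2814380/1053164 = 2.67231
Risk in exposed = 2582/3394 = 0.76075; risk in unexposed = 1297/2387 = 0.54336; RR = 1.40009
OR/RR = 2.67231 / 1.40009 = 1.90867
The outcome is not rare, so the OR lies further from 1 than the RR.

1.909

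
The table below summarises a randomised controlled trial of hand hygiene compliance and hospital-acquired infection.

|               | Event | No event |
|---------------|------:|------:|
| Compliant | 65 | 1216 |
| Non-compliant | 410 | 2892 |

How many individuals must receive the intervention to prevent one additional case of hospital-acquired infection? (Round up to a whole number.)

Risk in treated group = 65/1281 = 0.05074; risk in control = 410/3302 = 0.12417.
Absolute risk reduction = 0.12417 − 0.05074 = 0.07343
NNT = 1 / ARR = 1 / 0.07343 = 13.619 → round up → 14

14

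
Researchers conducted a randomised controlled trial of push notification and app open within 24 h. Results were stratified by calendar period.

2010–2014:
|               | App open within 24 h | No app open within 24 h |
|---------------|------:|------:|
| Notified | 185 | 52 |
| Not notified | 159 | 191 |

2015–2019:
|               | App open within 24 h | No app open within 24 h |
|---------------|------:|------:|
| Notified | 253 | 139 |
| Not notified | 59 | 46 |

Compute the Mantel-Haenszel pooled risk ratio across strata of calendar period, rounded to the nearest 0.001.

1.479

RR_MH = Σ(aᵢ·n₀ᵢ/nᵢ) / Σ(cᵢ·n₁ᵢ/nᵢ), with n₁ᵢ = aᵢ+bᵢ (exposed), n₀ᵢ = cᵢ+dᵢ (unexposed), nᵢ = n₁ᵢ+n₀ᵢ.
Stratum 1 (2010–2014): n₁ = 237, n₀ = 350, n = 587; a·n₀/n = 185·350/587 = 110.3066; c·n₁/n = 159·237/587 = 64.1959
Stratum 2 (2015–2019): n₁ = 392, n₀ = 105, n = 497; a·n₀/n = 253·105/497 = 53.4507; c·n₁/n = 59·392/497 = 46.5352
RR_MH = (110.3066 + 53.4507) / (64.1959 + 46.5352) = 163.7573 / 110.7311 = 1.47887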